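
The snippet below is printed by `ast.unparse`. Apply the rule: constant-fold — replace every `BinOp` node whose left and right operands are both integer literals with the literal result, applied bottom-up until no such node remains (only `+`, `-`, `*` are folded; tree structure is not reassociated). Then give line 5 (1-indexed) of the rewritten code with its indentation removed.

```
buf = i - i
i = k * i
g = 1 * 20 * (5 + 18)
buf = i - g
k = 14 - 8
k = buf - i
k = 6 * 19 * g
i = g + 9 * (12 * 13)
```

Transformed code:
buf = i - i
i = k * i
g = 460
buf = i - g
k = 6
k = buf - i
k = 114 * g
i = g + 1404

k = 6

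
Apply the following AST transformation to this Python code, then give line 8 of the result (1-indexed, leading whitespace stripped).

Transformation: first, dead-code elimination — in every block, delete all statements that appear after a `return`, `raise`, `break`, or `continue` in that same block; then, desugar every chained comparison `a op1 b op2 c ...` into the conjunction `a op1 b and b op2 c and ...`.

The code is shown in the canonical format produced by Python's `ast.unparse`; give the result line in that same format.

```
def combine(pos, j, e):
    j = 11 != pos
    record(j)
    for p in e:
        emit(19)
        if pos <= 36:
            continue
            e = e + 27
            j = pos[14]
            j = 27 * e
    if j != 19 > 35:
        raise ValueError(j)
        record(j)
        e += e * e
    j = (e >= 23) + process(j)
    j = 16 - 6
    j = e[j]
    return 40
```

if j != 19 and 19 > 35:

Transformed code:
def combine(pos, j, e):
    j = 11 != pos
    record(j)
    for p in e:
        emit(19)
        if pos <= 36:
            continue
    if j != 19 and 19 > 35:
        raise ValueError(j)
    j = (e >= 23) + process(j)
    j = 16 - 6
    j = e[j]
    return 40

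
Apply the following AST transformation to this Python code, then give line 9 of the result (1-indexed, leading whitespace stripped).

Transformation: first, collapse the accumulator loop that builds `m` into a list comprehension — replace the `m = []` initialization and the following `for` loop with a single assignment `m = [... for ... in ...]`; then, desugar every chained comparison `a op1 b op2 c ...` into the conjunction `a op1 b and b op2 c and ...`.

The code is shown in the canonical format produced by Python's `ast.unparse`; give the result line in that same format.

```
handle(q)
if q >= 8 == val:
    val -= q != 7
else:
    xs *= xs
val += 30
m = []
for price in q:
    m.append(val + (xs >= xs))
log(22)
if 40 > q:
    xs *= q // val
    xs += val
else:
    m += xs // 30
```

if 40 > q:

Transformed code:
handle(q)
if q >= 8 and 8 == val:
    val -= q != 7
else:
    xs *= xs
val += 30
m = [val + (xs >= xs) for price in q]
log(22)
if 40 > q:
    xs *= q // val
    xs += val
else:
    m += xs // 30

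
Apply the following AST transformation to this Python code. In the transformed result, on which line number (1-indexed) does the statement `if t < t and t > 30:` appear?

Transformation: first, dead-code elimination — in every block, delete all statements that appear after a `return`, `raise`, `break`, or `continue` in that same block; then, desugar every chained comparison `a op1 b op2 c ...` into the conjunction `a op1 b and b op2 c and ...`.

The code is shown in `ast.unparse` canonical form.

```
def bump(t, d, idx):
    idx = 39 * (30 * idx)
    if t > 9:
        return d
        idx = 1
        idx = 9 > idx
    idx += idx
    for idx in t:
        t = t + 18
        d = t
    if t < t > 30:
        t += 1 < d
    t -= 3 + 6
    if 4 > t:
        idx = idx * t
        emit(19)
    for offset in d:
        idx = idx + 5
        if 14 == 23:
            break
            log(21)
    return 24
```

9

Transformed code:
def bump(t, d, idx):
    idx = 39 * (30 * idx)
    if t > 9:
        return d
    idx += idx
    for idx in t:
        t = t + 18
        d = t
    if t < t and t > 30:
        t += 1 < d
    t -= 3 + 6
    if 4 > t:
        idx = idx * t
        emit(19)
    for offset in d:
        idx = idx + 5
        if 14 == 23:
            break
    return 24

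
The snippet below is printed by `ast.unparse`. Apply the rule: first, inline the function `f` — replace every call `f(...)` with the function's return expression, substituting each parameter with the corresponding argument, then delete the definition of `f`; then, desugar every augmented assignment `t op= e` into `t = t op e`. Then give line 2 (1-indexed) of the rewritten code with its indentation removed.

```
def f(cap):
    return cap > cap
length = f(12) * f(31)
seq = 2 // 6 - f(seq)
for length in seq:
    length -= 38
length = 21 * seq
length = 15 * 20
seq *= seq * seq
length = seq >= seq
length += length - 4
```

Transformed code:
length = (12 > 12) * (31 > 31)
seq = 2 // 6 - (seq > seq)
for length in seq:
    length = length - 38
length = 21 * seq
length = 15 * 20
seq = seq * (seq * seq)
length = seq >= seq
length = length + (length - 4)

seq = 2 // 6 - (seq > seq)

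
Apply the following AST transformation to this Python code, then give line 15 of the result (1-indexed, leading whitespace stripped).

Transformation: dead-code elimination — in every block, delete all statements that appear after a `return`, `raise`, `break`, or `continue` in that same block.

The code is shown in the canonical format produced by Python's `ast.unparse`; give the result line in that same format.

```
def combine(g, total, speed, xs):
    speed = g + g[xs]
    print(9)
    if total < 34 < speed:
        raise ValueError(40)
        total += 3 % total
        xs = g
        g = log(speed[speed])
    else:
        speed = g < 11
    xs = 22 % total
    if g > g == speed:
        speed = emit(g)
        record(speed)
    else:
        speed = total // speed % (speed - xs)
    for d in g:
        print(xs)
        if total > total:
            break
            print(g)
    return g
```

Transformed code:
def combine(g, total, speed, xs):
    speed = g + g[xs]
    print(9)
    if total < 34 < speed:
        raise ValueError(40)
    else:
        speed = g < 11
    xs = 22 % total
    if g > g == speed:
        speed = emit(g)
        record(speed)
    else:
        speed = total // speed % (speed - xs)
    for d in g:
        print(xs)
        if total > total:
            break
    return g

print(xs)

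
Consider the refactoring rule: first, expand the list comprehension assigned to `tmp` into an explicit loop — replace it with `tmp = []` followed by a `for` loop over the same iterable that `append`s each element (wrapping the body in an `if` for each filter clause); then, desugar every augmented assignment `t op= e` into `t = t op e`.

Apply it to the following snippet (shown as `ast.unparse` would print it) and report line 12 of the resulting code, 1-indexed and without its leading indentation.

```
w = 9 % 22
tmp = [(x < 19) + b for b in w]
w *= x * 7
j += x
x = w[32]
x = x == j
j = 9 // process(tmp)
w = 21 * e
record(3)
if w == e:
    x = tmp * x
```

Transformed code:
w = 9 % 22
tmp = []
for b in w:
    tmp.append((x < 19) + b)
w = w * (x * 7)
j = j + x
x = w[32]
x = x == j
j = 9 // process(tmp)
w = 21 * e
record(3)
if w == e:
    x = tmp * x

if w == e:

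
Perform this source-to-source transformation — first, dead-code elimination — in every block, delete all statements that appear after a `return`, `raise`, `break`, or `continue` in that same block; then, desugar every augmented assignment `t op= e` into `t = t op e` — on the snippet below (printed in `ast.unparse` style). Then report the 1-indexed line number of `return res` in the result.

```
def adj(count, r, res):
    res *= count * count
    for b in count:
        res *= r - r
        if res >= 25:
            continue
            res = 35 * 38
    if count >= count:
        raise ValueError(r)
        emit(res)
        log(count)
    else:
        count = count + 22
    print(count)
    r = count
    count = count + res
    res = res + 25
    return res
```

Transformed code:
def adj(count, r, res):
    res = res * (count * count)
    for b in count:
        res = res * (r - r)
        if res >= 25:
            continue
    if count >= count:
        raise ValueError(r)
    else:
        count = count + 22
    print(count)
    r = count
    count = count + res
    res = res + 25
    return res

15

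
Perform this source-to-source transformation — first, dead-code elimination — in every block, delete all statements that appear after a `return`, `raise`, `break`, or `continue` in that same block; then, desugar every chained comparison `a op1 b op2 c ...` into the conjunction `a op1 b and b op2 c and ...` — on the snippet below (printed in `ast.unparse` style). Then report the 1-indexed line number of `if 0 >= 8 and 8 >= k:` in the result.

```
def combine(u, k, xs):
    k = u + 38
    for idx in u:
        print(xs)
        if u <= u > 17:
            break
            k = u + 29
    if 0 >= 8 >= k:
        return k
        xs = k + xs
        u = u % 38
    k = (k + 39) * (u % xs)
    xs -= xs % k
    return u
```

Transformed code:
def combine(u, k, xs):
    k = u + 38
    for idx in u:
        print(xs)
        if u <= u and u > 17:
            break
    if 0 >= 8 and 8 >= k:
        return k
    k = (k + 39) * (u % xs)
    xs -= xs % k
    return u

7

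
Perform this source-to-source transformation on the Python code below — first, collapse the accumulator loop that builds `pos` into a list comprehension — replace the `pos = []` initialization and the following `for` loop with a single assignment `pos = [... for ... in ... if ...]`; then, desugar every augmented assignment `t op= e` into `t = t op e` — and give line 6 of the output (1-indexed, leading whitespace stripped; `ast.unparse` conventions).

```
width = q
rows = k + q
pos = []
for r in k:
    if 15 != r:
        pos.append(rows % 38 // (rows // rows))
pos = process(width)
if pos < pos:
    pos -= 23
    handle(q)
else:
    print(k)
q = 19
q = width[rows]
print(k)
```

pos = pos - 23

Transformed code:
width = q
rows = k + q
pos = [rows % 38 // (rows // rows) for r in k if 15 != r]
pos = process(width)
if pos < pos:
    pos = pos - 23
    handle(q)
else:
    print(k)
q = 19
q = width[rows]
print(k)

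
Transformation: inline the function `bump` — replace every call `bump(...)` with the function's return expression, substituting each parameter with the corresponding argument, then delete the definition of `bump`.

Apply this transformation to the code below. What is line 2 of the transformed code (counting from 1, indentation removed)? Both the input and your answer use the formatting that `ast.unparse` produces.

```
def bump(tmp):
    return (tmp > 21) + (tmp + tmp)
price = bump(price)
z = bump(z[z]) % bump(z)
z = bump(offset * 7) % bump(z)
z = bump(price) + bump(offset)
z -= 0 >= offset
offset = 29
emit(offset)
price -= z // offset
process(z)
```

Transformed code:
price = (price > 21) + (price + price)
z = ((z[z] > 21) + (z[z] + z[z])) % ((z > 21) + (z + z))
z = ((offset * 7 > 21) + (offset * 7 + offset * 7)) % ((z > 21) + (z + z))
z = (price > 21) + (price + price) + ((offset > 21) + (offset + offset))
z -= 0 >= offset
offset = 29
emit(offset)
price -= z // offset
process(z)

z = ((z[z] > 21) + (z[z] + z[z])) % ((z > 21) + (z + z))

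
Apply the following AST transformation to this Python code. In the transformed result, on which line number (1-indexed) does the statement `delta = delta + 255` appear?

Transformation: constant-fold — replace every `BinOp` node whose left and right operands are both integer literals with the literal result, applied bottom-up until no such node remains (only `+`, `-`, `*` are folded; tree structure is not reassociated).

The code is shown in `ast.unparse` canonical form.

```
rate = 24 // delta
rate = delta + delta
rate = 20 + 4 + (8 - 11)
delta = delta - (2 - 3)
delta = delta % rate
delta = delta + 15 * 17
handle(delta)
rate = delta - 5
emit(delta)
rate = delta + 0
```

Transformed code:
rate = 24 // delta
rate = delta + delta
rate = 21
delta = delta - -1
delta = delta % rate
delta = delta + 255
handle(delta)
rate = delta - 5
emit(delta)
rate = delta + 0

6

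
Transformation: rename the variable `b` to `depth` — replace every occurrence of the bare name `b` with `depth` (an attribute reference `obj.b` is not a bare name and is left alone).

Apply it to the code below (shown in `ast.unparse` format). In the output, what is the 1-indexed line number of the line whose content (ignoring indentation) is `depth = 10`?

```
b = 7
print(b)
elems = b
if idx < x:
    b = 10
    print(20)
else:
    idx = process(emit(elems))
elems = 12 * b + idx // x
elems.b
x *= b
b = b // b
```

Transformed code:
depth = 7
print(depth)
elems = depth
if idx < x:
    depth = 10
    print(20)
else:
    idx = process(emit(elems))
elems = 12 * depth + idx // x
elems.b
x *= depth
depth = depth // depth

5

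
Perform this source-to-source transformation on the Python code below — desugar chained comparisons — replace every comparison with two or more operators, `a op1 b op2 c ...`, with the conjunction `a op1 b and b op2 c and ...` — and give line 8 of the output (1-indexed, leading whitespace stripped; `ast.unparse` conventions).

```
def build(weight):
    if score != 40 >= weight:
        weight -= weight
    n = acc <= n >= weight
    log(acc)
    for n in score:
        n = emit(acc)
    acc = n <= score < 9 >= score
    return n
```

Transformed code:
def build(weight):
    if score != 40 and 40 >= weight:
        weight -= weight
    n = acc <= n and n >= weight
    log(acc)
    for n in score:
        n = emit(acc)
    acc = n <= score and score < 9 and (9 >= score)
    return n

acc = n <= score and score < 9 and (9 >= score)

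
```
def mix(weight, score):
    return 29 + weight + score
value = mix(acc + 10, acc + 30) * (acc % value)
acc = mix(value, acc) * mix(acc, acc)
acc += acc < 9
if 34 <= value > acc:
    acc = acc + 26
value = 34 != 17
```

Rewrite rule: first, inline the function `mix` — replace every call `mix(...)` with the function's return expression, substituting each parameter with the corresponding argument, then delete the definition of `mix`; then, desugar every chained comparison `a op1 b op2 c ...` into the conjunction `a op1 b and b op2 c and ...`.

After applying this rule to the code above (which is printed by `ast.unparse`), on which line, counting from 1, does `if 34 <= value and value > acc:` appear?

4

Transformed code:
value = (29 + (acc + 10) + (acc + 30)) * (acc % value)
acc = (29 + value + acc) * (29 + acc + acc)
acc += acc < 9
if 34 <= value and value > acc:
    acc = acc + 26
value = 34 != 17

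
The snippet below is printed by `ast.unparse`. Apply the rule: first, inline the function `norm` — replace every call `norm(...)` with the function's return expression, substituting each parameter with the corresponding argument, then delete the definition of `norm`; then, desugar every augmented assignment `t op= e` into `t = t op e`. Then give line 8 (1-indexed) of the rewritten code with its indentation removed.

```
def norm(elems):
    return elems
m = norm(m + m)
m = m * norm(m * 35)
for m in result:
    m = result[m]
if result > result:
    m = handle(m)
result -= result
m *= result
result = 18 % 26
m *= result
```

Transformed code:
m = m + m
m = m * (m * 35)
for m in result:
    m = result[m]
if result > result:
    m = handle(m)
result = result - result
m = m * result
result = 18 % 26
m = m * result

m = m * result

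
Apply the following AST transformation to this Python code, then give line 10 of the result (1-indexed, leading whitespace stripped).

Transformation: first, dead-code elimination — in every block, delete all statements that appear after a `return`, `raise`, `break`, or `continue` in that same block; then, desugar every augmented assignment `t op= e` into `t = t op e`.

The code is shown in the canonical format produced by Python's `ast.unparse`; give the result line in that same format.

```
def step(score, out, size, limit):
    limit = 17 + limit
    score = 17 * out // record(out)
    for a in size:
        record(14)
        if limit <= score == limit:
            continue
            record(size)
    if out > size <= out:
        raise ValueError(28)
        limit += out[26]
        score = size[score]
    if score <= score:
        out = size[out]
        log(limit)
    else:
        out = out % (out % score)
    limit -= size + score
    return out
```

if score <= score:

Transformed code:
def step(score, out, size, limit):
    limit = 17 + limit
    score = 17 * out // record(out)
    for a in size:
        record(14)
        if limit <= score == limit:
            continue
    if out > size <= out:
        raise ValueError(28)
    if score <= score:
        out = size[out]
        log(limit)
    else:
        out = out % (out % score)
    limit = limit - (size + score)
    return out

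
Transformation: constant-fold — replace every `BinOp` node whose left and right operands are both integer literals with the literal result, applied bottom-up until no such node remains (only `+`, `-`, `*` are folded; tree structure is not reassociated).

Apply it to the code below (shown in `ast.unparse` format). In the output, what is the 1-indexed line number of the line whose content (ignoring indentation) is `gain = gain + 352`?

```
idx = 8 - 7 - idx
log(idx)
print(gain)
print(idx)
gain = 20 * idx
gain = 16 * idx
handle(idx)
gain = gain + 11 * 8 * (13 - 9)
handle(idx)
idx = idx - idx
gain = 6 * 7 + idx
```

Transformed code:
idx = 1 - idx
log(idx)
print(gain)
print(idx)
gain = 20 * idx
gain = 16 * idx
handle(idx)
gain = gain + 352
handle(idx)
idx = idx - idx
gain = 42 + idx

8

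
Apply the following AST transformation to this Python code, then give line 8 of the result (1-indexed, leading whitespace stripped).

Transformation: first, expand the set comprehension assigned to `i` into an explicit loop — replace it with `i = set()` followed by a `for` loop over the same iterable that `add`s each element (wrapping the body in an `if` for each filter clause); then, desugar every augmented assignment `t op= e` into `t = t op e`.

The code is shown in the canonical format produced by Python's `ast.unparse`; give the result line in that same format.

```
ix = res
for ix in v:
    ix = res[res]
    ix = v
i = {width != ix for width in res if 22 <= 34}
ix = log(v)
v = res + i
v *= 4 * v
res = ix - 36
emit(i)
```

i.add(width != ix)

Transformed code:
ix = res
for ix in v:
    ix = res[res]
    ix = v
i = set()
for width in res:
    if 22 <= 34:
        i.add(width != ix)
ix = log(v)
v = res + i
v = v * (4 * v)
res = ix - 36
emit(i)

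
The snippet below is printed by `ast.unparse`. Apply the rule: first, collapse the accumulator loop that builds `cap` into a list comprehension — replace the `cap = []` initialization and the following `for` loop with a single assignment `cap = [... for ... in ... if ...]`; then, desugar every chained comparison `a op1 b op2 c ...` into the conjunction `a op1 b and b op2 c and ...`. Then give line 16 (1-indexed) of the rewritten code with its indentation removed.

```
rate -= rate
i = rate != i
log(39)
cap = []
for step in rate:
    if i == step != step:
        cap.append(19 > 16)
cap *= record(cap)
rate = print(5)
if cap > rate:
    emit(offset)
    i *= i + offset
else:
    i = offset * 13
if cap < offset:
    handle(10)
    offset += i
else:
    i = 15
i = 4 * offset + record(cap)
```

Transformed code:
rate -= rate
i = rate != i
log(39)
cap = [19 > 16 for step in rate if i == step and step != step]
cap *= record(cap)
rate = print(5)
if cap > rate:
    emit(offset)
    i *= i + offset
else:
    i = offset * 13
if cap < offset:
    handle(10)
    offset += i
else:
    i = 15
i = 4 * offset + record(cap)

i = 15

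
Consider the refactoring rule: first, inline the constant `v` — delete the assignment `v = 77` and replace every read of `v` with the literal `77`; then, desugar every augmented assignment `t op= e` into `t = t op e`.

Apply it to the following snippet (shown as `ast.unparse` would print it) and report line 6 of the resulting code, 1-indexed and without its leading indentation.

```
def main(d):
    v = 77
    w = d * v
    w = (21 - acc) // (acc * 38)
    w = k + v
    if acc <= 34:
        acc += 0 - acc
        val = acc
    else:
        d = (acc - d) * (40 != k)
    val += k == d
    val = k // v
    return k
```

acc = acc + (0 - acc)

Transformed code:
def main(d):
    w = d * 77
    w = (21 - acc) // (acc * 38)
    w = k + 77
    if acc <= 34:
        acc = acc + (0 - acc)
        val = acc
    else:
        d = (acc - d) * (40 != k)
    val = val + (k == d)
    val = k // 77
    return k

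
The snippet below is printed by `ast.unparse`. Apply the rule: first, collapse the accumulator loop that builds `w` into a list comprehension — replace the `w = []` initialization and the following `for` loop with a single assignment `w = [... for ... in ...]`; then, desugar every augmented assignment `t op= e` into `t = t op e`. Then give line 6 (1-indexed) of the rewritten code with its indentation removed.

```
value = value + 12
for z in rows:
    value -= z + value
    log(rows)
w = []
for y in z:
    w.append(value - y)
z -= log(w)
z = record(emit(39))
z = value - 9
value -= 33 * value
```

Transformed code:
value = value + 12
for z in rows:
    value = value - (z + value)
    log(rows)
w = [value - y for y in z]
z = z - log(w)
z = record(emit(39))
z = value - 9
value = value - 33 * value

z = z - log(w)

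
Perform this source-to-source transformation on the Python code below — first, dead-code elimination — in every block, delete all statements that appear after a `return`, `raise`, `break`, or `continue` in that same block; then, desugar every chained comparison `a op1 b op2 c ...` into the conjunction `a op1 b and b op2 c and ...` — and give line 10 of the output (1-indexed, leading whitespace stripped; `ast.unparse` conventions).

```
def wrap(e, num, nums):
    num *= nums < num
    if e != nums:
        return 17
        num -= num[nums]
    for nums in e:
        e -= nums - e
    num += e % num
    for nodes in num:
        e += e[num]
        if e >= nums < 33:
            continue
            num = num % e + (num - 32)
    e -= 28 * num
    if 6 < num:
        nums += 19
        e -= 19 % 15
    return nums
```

Transformed code:
def wrap(e, num, nums):
    num *= nums < num
    if e != nums:
        return 17
    for nums in e:
        e -= nums - e
    num += e % num
    for nodes in num:
        e += e[num]
        if e >= nums and nums < 33:
            continue
    e -= 28 * num
    if 6 < num:
        nums += 19
        e -= 19 % 15
    return nums

if e >= nums and nums < 33:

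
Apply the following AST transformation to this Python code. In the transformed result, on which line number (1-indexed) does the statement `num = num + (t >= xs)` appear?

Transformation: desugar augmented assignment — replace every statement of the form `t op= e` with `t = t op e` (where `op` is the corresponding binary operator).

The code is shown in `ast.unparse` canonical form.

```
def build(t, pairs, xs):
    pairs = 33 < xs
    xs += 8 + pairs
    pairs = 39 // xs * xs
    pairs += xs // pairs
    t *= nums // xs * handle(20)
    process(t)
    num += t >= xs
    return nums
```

Transformed code:
def build(t, pairs, xs):
    pairs = 33 < xs
    xs = xs + (8 + pairs)
    pairs = 39 // xs * xs
    pairs = pairs + xs // pairs
    t = t * (nums // xs * handle(20))
    process(t)
    num = num + (t >= xs)
    return nums

8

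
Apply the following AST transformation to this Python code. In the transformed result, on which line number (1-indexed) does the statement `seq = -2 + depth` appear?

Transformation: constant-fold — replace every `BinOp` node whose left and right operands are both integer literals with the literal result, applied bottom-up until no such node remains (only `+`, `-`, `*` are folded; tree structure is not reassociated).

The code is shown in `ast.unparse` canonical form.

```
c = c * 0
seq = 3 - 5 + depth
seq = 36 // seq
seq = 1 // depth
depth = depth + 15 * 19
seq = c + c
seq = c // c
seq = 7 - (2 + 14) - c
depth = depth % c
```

Transformed code:
c = c * 0
seq = -2 + depth
seq = 36 // seq
seq = 1 // depth
depth = depth + 285
seq = c + c
seq = c // c
seq = -9 - c
depth = depth % c

2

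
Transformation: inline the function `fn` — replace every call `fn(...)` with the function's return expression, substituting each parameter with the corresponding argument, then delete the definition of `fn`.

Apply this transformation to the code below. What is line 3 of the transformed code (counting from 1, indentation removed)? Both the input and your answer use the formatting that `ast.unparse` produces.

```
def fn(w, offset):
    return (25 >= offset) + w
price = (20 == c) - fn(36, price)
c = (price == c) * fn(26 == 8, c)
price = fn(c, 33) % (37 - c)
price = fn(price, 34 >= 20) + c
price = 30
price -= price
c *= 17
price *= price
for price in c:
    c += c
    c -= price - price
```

Transformed code:
price = (20 == c) - ((25 >= price) + 36)
c = (price == c) * ((25 >= c) + (26 == 8))
price = ((25 >= 33) + c) % (37 - c)
price = (25 >= (34 >= 20)) + price + c
price = 30
price -= price
c *= 17
price *= price
for price in c:
    c += c
    c -= price - price

price = ((25 >= 33) + c) % (37 - c)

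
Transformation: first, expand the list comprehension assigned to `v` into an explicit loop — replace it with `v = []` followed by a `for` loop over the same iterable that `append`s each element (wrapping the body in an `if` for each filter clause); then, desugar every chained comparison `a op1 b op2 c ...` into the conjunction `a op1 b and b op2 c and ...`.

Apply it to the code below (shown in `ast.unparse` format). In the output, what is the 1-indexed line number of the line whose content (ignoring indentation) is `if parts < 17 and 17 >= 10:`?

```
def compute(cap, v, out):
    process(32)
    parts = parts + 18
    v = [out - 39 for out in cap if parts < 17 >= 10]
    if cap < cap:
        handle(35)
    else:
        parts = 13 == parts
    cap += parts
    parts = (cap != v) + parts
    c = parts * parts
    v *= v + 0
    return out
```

6

Transformed code:
def compute(cap, v, out):
    process(32)
    parts = parts + 18
    v = []
    for out in cap:
        if parts < 17 and 17 >= 10:
            v.append(out - 39)
    if cap < cap:
        handle(35)
    else:
        parts = 13 == parts
    cap += parts
    parts = (cap != v) + parts
    c = parts * parts
    v *= v + 0
    return out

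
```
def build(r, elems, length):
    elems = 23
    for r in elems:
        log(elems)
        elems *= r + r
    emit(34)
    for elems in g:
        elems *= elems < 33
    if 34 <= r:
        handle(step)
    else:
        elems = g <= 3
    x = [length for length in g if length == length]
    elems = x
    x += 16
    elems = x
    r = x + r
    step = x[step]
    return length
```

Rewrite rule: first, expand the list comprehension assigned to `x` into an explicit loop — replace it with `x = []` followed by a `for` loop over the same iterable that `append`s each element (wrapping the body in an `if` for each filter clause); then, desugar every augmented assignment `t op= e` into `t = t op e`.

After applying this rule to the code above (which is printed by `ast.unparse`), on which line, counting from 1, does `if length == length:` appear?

Transformed code:
def build(r, elems, length):
    elems = 23
    for r in elems:
        log(elems)
        elems = elems * (r + r)
    emit(34)
    for elems in g:
        elems = elems * (elems < 33)
    if 34 <= r:
        handle(step)
    else:
        elems = g <= 3
    x = []
    for length in g:
        if length == length:
            x.append(length)
    elems = x
    x = x + 16
    elems = x
    r = x + r
    step = x[step]
    return length

15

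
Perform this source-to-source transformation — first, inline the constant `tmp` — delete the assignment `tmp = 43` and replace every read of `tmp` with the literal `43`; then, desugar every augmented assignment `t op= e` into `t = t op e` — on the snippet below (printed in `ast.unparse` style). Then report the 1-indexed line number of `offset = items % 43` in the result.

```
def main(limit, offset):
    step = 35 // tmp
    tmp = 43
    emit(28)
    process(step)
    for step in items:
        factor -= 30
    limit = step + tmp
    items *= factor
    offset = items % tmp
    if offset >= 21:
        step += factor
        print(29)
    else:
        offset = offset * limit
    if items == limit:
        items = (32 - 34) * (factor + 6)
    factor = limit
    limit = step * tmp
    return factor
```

9

Transformed code:
def main(limit, offset):
    step = 35 // 43
    emit(28)
    process(step)
    for step in items:
        factor = factor - 30
    limit = step + 43
    items = items * factor
    offset = items % 43
    if offset >= 21:
        step = step + factor
        print(29)
    else:
        offset = offset * limit
    if items == limit:
        items = (32 - 34) * (factor + 6)
    factor = limit
    limit = step * 43
    return factor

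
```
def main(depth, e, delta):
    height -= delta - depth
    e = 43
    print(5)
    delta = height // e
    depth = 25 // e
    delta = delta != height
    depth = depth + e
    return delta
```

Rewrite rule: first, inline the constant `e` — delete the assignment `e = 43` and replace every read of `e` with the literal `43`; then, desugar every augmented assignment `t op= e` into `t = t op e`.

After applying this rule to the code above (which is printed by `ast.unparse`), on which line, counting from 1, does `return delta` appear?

8

Transformed code:
def main(depth, e, delta):
    height = height - (delta - depth)
    print(5)
    delta = height // 43
    depth = 25 // 43
    delta = delta != height
    depth = depth + 43
    return delta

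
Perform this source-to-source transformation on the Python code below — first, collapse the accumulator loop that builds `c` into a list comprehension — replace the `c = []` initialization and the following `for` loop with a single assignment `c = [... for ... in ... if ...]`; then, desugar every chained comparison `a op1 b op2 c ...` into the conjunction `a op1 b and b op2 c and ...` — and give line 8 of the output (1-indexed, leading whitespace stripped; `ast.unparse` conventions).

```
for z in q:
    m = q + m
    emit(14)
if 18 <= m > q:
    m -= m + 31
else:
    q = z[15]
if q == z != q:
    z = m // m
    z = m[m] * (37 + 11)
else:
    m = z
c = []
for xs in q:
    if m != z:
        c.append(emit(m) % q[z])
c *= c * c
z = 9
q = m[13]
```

if q == z and z != q:

Transformed code:
for z in q:
    m = q + m
    emit(14)
if 18 <= m and m > q:
    m -= m + 31
else:
    q = z[15]
if q == z and z != q:
    z = m // m
    z = m[m] * (37 + 11)
else:
    m = z
c = [emit(m) % q[z] for xs in q if m != z]
c *= c * c
z = 9
q = m[13]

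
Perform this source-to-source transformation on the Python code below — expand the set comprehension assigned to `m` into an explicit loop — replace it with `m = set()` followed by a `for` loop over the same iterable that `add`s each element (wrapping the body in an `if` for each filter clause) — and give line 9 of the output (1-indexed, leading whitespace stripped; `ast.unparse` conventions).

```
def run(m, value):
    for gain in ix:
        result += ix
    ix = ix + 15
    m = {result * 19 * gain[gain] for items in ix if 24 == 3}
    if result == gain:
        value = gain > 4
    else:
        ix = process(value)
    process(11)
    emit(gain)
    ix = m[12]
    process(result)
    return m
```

if result == gain:

Transformed code:
def run(m, value):
    for gain in ix:
        result += ix
    ix = ix + 15
    m = set()
    for items in ix:
        if 24 == 3:
            m.add(result * 19 * gain[gain])
    if result == gain:
        value = gain > 4
    else:
        ix = process(value)
    process(11)
    emit(gain)
    ix = m[12]
    process(result)
    return m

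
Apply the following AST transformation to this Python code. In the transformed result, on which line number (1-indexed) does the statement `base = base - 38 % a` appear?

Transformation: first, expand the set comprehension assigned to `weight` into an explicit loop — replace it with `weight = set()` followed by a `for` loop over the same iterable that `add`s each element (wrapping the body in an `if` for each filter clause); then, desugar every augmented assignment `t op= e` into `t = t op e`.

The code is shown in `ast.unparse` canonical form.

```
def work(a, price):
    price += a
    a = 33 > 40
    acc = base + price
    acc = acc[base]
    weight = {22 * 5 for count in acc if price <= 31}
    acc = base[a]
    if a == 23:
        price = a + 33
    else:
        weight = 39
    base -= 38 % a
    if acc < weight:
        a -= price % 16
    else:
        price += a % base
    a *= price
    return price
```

15

Transformed code:
def work(a, price):
    price = price + a
    a = 33 > 40
    acc = base + price
    acc = acc[base]
    weight = set()
    for count in acc:
        if price <= 31:
            weight.add(22 * 5)
    acc = base[a]
    if a == 23:
        price = a + 33
    else:
        weight = 39
    base = base - 38 % a
    if acc < weight:
        a = a - price % 16
    else:
        price = price + a % base
    a = a * price
    return price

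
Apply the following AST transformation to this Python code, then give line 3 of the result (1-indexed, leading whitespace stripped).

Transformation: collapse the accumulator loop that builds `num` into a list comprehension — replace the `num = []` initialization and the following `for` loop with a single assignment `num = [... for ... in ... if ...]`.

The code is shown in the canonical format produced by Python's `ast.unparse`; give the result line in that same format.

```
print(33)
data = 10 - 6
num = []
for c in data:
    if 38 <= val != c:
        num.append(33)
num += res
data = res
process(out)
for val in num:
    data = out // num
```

Transformed code:
print(33)
data = 10 - 6
num = [33 for c in data if 38 <= val != c]
num += res
data = res
process(out)
for val in num:
    data = out // num

num = [33 for c in data if 38 <= val != c]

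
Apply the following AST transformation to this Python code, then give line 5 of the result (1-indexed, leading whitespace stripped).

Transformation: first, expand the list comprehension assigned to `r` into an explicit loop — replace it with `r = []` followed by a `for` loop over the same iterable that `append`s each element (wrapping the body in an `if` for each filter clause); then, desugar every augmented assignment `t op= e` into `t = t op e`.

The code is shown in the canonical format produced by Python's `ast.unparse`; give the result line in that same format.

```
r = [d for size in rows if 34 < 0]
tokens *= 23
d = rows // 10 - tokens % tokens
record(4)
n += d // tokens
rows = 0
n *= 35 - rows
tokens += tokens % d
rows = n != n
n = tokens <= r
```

tokens = tokens * 23

Transformed code:
r = []
for size in rows:
    if 34 < 0:
        r.append(d)
tokens = tokens * 23
d = rows // 10 - tokens % tokens
record(4)
n = n + d // tokens
rows = 0
n = n * (35 - rows)
tokens = tokens + tokens % d
rows = n != n
n = tokens <= r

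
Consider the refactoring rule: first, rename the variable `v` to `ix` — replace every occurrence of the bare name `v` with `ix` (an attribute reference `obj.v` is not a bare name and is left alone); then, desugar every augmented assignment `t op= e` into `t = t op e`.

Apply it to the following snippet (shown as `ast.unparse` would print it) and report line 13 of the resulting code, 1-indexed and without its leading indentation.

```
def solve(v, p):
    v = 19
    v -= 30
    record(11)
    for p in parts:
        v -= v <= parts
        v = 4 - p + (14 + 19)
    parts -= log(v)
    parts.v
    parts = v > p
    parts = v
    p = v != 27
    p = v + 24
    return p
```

p = ix + 24

Transformed code:
def solve(ix, p):
    ix = 19
    ix = ix - 30
    record(11)
    for p in parts:
        ix = ix - (ix <= parts)
        ix = 4 - p + (14 + 19)
    parts = parts - log(ix)
    parts.v
    parts = ix > p
    parts = ix
    p = ix != 27
    p = ix + 24
    return p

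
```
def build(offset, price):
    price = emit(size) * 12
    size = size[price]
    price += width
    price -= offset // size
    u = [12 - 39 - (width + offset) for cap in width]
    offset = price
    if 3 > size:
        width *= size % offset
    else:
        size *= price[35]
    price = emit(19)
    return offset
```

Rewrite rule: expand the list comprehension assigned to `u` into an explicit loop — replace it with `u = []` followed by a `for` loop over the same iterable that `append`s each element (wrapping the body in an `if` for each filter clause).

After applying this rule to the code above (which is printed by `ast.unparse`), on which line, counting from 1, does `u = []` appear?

6

Transformed code:
def build(offset, price):
    price = emit(size) * 12
    size = size[price]
    price += width
    price -= offset // size
    u = []
    for cap in width:
        u.append(12 - 39 - (width + offset))
    offset = price
    if 3 > size:
        width *= size % offset
    else:
        size *= price[35]
    price = emit(19)
    return offset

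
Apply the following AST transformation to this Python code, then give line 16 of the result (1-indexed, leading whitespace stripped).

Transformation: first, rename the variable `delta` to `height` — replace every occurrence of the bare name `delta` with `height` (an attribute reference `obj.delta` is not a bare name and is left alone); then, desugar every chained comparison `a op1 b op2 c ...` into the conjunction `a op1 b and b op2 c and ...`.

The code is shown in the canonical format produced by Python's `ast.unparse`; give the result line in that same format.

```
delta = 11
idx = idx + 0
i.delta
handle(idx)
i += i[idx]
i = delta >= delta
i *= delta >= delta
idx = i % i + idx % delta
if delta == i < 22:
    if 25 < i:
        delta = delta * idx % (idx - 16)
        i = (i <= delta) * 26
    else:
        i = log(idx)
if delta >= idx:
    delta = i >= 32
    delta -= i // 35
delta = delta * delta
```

height = i >= 32

Transformed code:
height = 11
idx = idx + 0
i.delta
handle(idx)
i += i[idx]
i = height >= height
i *= height >= height
idx = i % i + idx % height
if height == i and i < 22:
    if 25 < i:
        height = height * idx % (idx - 16)
        i = (i <= height) * 26
    else:
        i = log(idx)
if height >= idx:
    height = i >= 32
    height -= i // 35
height = height * height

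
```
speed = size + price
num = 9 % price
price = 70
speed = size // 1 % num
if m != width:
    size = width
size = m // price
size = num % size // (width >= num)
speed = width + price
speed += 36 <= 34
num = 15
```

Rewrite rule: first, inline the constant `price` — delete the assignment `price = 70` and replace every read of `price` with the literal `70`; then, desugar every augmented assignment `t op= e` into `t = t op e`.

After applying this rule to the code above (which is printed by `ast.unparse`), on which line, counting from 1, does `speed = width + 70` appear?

Transformed code:
speed = size + 70
num = 9 % 70
speed = size // 1 % num
if m != width:
    size = width
size = m // 70
size = num % size // (width >= num)
speed = width + 70
speed = speed + (36 <= 34)
num = 15

8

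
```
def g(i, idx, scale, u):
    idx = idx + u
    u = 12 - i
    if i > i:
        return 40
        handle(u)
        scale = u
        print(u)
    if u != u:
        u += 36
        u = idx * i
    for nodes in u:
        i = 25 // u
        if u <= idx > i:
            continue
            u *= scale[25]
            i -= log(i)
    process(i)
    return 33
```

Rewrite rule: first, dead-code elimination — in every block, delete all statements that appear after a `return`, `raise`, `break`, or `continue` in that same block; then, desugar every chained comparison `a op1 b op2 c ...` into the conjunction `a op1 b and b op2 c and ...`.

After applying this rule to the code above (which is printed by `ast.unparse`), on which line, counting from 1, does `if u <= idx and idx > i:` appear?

11

Transformed code:
def g(i, idx, scale, u):
    idx = idx + u
    u = 12 - i
    if i > i:
        return 40
    if u != u:
        u += 36
        u = idx * i
    for nodes in u:
        i = 25 // u
        if u <= idx and idx > i:
            continue
    process(i)
    return 33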